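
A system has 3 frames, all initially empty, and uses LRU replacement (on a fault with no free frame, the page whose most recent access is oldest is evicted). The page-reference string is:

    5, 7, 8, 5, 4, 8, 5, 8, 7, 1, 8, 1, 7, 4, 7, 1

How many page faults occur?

5: fault, frames [5]
7: fault, frames [5, 7]
8: fault, frames [5, 7, 8]
5: hit
4: fault, evict 7, frames [8, 5, 4]
8: hit
5: hit
8: hit
7: fault, evict 4, frames [5, 8, 7]
1: fault, evict 5, frames [8, 7, 1]
8: hit
1: hit
7: hit
4: fault, evict 8, frames [1, 7, 4]
7: hit
1: hit
Page faults: 7.

7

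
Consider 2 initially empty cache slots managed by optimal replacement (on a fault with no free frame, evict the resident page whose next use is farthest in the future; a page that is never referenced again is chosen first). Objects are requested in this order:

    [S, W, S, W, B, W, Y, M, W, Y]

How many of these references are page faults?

6

S → miss, frames [S]
W → miss, frames [S, W]
S → hit
W → hit
B → miss, evict S, frames [W, B]
W → hit
Y → miss, evict B, frames [W, Y]
M → miss, evict Y, frames [W, M]
W → hit
Y → miss, evict M, frames [W, Y]
Page faults: 6.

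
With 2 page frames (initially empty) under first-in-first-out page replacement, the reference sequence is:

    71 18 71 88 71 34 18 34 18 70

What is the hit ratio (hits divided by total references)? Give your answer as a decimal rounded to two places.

0.30

71: fault, frames [71]
18: fault, frames [71, 18]
71: hit
88: fault, evict 71, frames [18, 88]
71: fault, evict 18, frames [88, 71]
34: fault, evict 88, frames [71, 34]
18: fault, evict 71, frames [34, 18]
34: hit
18: hit
70: fault, evict 34, frames [18, 70]
Hits: 3 of 10 references → 3/10 = 0.3000.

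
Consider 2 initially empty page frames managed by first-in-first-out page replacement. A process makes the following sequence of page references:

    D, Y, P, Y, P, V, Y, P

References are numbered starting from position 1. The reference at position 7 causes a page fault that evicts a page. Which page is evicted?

P

pos 1: D → miss, frames (D)
pos 2: Y → miss, frames (D Y)
pos 3: P → miss, evict D, frames (Y P)
pos 4: Y → hit
pos 5: P → hit
pos 6: V → miss, evict Y, frames (P V)
pos 7: Y → miss, evict P, frames (V Y)
At position 7, page P is evicted.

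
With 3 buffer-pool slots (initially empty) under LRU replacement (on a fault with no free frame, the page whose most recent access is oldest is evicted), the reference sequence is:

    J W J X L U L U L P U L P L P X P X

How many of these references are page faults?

J → fault, frames (J)
W → fault, frames (J W)
J → hit
X → fault, frames (W J X)
L → fault, evict W, frames (J X L)
U → fault, evict J, frames (X L U)
L → hit
U → hit
L → hit
P → fault, evict X, frames (U L P)
U → hit
L → hit
P → hit
L → hit
P → hit
X → fault, evict U, frames (L P X)
P → hit
X → hit
Page faults: 7.

7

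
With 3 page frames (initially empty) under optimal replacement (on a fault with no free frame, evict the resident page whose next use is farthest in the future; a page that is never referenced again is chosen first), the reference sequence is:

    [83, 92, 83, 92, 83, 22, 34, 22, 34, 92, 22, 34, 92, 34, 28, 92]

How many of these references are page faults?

5

83: miss, frames {83}
92: miss, frames {83,92}
83: hit
92: hit
83: hit
22: miss, frames {83,92,22}
34: miss, evict 83, frames {92,22,34}
22: hit
34: hit
92: hit
22: hit
34: hit
92: hit
34: hit
28: miss, evict 34, frames {92,22,28}
92: hit
Page faults: 5.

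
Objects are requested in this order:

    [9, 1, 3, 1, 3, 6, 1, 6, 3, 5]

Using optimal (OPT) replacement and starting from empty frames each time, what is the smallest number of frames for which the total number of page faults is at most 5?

3

f=1: 10 faults
f=2: 6 faults
f=3: 5 faults
f=4: 5 faults
f=5: 5 faults
Smallest f with faults ≤ 5 is 3.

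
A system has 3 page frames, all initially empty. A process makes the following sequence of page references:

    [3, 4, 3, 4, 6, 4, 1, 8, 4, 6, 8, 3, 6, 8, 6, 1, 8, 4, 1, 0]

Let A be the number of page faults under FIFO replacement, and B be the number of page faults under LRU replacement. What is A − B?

2

Under FIFO: F F . . F . F F F F . F . F . F . F . F → 12 faults.
Under LRU: F F . . F . F F . F . F . . . F . F . F → 10 faults.
A − B = 12 − 10 = 2.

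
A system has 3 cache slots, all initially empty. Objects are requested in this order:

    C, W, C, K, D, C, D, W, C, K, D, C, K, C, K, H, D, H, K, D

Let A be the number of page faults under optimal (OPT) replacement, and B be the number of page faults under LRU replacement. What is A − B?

-3

Under OPT: F F . F F . . . . F . . . . . F . . . . → 6 faults.
Under LRU: F F . F F . . F . F F . . . . F F . . . → 9 faults.
A − B = 6 − 9 = -3.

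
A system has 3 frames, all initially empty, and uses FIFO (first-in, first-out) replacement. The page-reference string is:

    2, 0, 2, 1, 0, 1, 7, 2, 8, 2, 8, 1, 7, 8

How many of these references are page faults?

2 → miss, frames [2]
0 → miss, frames [2, 0]
2 → hit
1 → miss, frames [2, 0, 1]
0 → hit
1 → hit
7 → miss, evict 2, frames [0, 1, 7]
2 → miss, evict 0, frames [1, 7, 2]
8 → miss, evict 1, frames [7, 2, 8]
2 → hit
8 → hit
1 → miss, evict 7, frames [2, 8, 1]
7 → miss, evict 2, frames [8, 1, 7]
8 → hit
Page faults: 8.

8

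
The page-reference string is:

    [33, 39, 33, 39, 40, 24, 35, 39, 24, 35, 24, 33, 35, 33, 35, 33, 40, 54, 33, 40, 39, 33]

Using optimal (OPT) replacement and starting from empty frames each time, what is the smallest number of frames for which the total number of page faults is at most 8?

4

f=1: 22 faults
f=2: 11 faults
f=3: 9 faults
f=4: 7 faults
f=5: 6 faults
f=6: 6 faults
Smallest f with faults ≤ 8 is 4.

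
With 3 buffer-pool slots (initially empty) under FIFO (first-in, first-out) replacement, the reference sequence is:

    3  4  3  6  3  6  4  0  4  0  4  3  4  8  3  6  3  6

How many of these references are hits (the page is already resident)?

3 -> miss, frames (3)
4 -> miss, frames (3 4)
3 -> hit
6 -> miss, frames (3 4 6)
3 -> hit
6 -> hit
4 -> hit
0 -> miss, evict 3, frames (4 6 0)
4 -> hit
0 -> hit
4 -> hit
3 -> miss, evict 4, frames (6 0 3)
4 -> miss, evict 6, frames (0 3 4)
8 -> miss, evict 0, frames (3 4 8)
3 -> hit
6 -> miss, evict 3, frames (4 8 6)
3 -> miss, evict 4, frames (8 6 3)
6 -> hit
Hits: 9.

9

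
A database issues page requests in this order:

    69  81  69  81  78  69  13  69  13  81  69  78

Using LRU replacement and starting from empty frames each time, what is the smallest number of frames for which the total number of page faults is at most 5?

f=1: 12 faults
f=2: 8 faults
f=3: 6 faults
f=4: 4 faults
Smallest f with faults ≤ 5 is 4.

4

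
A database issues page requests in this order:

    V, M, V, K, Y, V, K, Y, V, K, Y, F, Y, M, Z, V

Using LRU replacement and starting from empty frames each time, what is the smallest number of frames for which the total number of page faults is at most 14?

f=1: 16 faults
f=2: 14 faults
f=3: 8 faults
f=4: 8 faults
f=5: 7 faults
f=6: 6 faults
Smallest f with faults ≤ 14 is 2.

2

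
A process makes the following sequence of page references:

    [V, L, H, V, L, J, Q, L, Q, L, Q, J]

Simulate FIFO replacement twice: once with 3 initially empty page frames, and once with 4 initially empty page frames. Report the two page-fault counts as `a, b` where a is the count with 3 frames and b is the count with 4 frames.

6, 5

3 frames: F F F . . F F F . . . . → 6 faults.
4 frames: F F F . . F F . . . . . → 5 faults.
5 < 6: adding a frame reduced faults, as is typical.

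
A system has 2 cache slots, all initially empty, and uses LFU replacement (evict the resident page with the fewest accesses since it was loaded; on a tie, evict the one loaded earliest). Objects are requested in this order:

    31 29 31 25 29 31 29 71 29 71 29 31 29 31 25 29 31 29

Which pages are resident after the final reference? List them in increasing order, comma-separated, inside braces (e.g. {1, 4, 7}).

31 -> fault, frames [31]
29 -> fault, frames [31, 29]
31 -> hit
25 -> fault, evict 29, frames [31, 25]
29 -> fault, evict 25, frames [31, 29]
31 -> hit
29 -> hit
71 -> fault, evict 29, frames [31, 71]
29 -> fault, evict 71, frames [31, 29]
71 -> fault, evict 29, frames [31, 71]
29 -> fault, evict 71, frames [31, 29]
31 -> hit
29 -> hit
31 -> hit
25 -> fault, evict 29, frames [31, 25]
29 -> fault, evict 25, frames [31, 29]
31 -> hit
29 -> hit

{29, 31}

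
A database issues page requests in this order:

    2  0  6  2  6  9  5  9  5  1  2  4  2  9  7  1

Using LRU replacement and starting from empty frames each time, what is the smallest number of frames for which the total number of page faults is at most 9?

f=1: 16 faults
f=2: 12 faults
f=3: 11 faults
f=4: 11 faults
f=5: 8 faults
f=6: 8 faults
f=7: 8 faults
f=8: 8 faults
Smallest f with faults ≤ 9 is 5.

5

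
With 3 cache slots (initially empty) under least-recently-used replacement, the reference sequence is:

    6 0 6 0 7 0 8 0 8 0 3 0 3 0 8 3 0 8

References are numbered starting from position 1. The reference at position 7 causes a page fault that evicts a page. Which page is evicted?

pos 1: 6 -> miss, frames (6)
pos 2: 0 -> miss, frames (6 0)
pos 3: 6 -> hit
pos 4: 0 -> hit
pos 5: 7 -> miss, frames (6 0 7)
pos 6: 0 -> hit
pos 7: 8 -> miss, evict 6, frames (7 0 8)
At position 7, page 6 is evicted.

6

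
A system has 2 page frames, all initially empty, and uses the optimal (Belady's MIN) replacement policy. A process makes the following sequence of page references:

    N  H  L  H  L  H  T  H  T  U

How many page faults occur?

5

N → fault, frames (N)
H → fault, frames (N H)
L → fault, evict N, frames (H L)
H → hit
L → hit
H → hit
T → fault, evict L, frames (H T)
H → hit
T → hit
U → fault, evict T, frames (H U)
Page faults: 5.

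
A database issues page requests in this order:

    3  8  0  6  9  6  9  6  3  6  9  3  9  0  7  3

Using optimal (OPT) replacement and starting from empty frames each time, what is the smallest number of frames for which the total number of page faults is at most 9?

f=1: 16 faults
f=2: 9 faults
f=3: 7 faults
f=4: 6 faults
f=5: 6 faults
f=6: 6 faults
Smallest f with faults ≤ 9 is 2.

2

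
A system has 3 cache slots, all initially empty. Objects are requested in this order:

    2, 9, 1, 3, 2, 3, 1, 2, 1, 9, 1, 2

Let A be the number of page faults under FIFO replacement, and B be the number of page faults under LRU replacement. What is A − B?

Under FIFO: F F F F F . . . . F F . → 7 faults.
Under LRU: F F F F F . . . . F . . → 6 faults.
A − B = 7 − 6 = 1.

1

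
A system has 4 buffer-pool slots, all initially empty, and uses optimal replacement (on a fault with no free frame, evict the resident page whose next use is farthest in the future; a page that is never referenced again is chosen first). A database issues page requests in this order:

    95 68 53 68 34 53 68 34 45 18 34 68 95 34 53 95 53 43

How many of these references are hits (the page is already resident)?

95: fault, frames [95]
68: fault, frames [95, 68]
53: fault, frames [95, 68, 53]
68: hit
34: fault, frames [95, 68, 53, 34]
53: hit
68: hit
34: hit
45: fault, evict 53, frames [95, 68, 34, 45]
18: fault, evict 45, frames [95, 68, 34, 18]
34: hit
68: hit
95: hit
34: hit
53: fault, evict 18, frames [95, 68, 34, 53]
95: hit
53: hit
43: fault, evict 53, frames [95, 68, 34, 43]
Hits: 10.

10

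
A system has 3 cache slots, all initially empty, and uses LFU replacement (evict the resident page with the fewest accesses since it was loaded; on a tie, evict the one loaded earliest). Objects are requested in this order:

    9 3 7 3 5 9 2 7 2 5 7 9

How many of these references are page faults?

10

9 → miss, frames [9]
3 → miss, frames [9, 3]
7 → miss, frames [9, 3, 7]
3 → hit
5 → miss, evict 9, frames [3, 7, 5]
9 → miss, evict 7, frames [3, 5, 9]
2 → miss, evict 5, frames [3, 9, 2]
7 → miss, evict 9, frames [3, 2, 7]
2 → hit
5 → miss, evict 7, frames [3, 2, 5]
7 → miss, evict 5, frames [3, 2, 7]
9 → miss, evict 7, frames [3, 2, 9]
Page faults: 10.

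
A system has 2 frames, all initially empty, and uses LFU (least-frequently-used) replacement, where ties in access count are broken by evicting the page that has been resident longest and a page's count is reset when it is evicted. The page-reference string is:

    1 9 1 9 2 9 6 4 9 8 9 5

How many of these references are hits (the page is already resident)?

5

1 -> fault, frames (1)
9 -> fault, frames (1 9)
1 -> hit
9 -> hit
2 -> fault, evict 1, frames (9 2)
9 -> hit
6 -> fault, evict 2, frames (9 6)
4 -> fault, evict 6, frames (9 4)
9 -> hit
8 -> fault, evict 4, frames (9 8)
9 -> hit
5 -> fault, evict 8, frames (9 5)
Hits: 5.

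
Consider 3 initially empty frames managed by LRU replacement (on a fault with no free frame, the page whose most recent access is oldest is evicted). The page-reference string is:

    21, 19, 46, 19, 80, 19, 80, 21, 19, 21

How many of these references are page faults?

21 → fault, frames (21)
19 → fault, frames (21 19)
46 → fault, frames (21 19 46)
19 → hit
80 → fault, evict 21, frames (46 19 80)
19 → hit
80 → hit
21 → fault, evict 46, frames (19 80 21)
19 → hit
21 → hit
Page faults: 5.

5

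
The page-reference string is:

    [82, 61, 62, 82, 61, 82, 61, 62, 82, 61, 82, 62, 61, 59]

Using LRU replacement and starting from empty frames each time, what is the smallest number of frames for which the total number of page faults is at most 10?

f=1: 14 faults
f=2: 11 faults
f=3: 4 faults
f=4: 4 faults
Smallest f with faults ≤ 10 is 3.

3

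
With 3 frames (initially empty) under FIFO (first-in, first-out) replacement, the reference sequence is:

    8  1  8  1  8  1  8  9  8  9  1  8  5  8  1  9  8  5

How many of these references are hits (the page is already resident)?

8 -> fault, frames (8)
1 -> fault, frames (8 1)
8 -> hit
1 -> hit
8 -> hit
1 -> hit
8 -> hit
9 -> fault, frames (8 1 9)
8 -> hit
9 -> hit
1 -> hit
8 -> hit
5 -> fault, evict 8, frames (1 9 5)
8 -> fault, evict 1, frames (9 5 8)
1 -> fault, evict 9, frames (5 8 1)
9 -> fault, evict 5, frames (8 1 9)
8 -> hit
5 -> fault, evict 8, frames (1 9 5)
Hits: 10.

10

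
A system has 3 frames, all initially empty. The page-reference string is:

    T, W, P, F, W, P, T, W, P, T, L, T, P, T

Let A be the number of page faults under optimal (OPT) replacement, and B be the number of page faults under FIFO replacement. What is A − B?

-3

Under OPT: F F F F . . F . . . F . . . → 6 faults.
Under FIFO: F F F F . . F F F . F F . . → 9 faults.
A − B = 6 − 9 = -3.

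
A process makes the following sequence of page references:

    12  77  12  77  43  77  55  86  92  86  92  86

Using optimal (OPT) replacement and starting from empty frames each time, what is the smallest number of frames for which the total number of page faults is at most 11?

2

f=1: 12 faults
f=2: 6 faults
f=3: 6 faults
f=4: 6 faults
f=5: 6 faults
f=6: 6 faults
Smallest f with faults ≤ 11 is 2.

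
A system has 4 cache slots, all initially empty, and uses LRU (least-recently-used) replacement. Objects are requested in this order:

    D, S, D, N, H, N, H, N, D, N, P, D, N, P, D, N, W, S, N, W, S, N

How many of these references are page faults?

D → miss, frames [D]
S → miss, frames [D, S]
D → hit
N → miss, frames [S, D, N]
H → miss, frames [S, D, N, H]
N → hit
H → hit
N → hit
D → hit
N → hit
P → miss, evict S, frames [H, D, N, P]
D → hit
N → hit
P → hit
D → hit
N → hit
W → miss, evict H, frames [P, D, N, W]
S → miss, evict P, frames [D, N, W, S]
N → hit
W → hit
S → hit
N → hit
Page faults: 7.

7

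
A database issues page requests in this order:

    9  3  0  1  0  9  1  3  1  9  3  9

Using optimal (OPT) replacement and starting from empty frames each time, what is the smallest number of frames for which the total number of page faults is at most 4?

4

f=1: 12 faults
f=2: 7 faults
f=3: 5 faults
f=4: 4 faults
Smallest f with faults ≤ 4 is 4.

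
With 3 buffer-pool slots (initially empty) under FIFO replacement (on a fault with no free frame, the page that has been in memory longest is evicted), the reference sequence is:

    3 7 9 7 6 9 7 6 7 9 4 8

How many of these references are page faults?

6

3: fault, frames [3]
7: fault, frames [3, 7]
9: fault, frames [3, 7, 9]
7: hit
6: fault, evict 3, frames [7, 9, 6]
9: hit
7: hit
6: hit
7: hit
9: hit
4: fault, evict 7, frames [9, 6, 4]
8: fault, evict 9, frames [6, 4, 8]
Page faults: 6.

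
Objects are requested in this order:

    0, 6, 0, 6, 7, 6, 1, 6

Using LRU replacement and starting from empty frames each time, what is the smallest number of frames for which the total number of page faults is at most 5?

2

f=1: 8 faults
f=2: 4 faults
f=3: 4 faults
f=4: 4 faults
Smallest f with faults ≤ 5 is 2.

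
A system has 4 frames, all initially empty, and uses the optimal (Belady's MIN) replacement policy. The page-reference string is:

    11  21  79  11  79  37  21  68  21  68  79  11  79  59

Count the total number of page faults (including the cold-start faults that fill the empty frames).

6

11 → fault, frames (11)
21 → fault, frames (11 21)
79 → fault, frames (11 21 79)
11 → hit
79 → hit
37 → fault, frames (11 21 79 37)
21 → hit
68 → fault, evict 37, frames (11 21 79 68)
21 → hit
68 → hit
79 → hit
11 → hit
79 → hit
59 → fault, evict 68, frames (11 21 79 59)
Page faults: 6.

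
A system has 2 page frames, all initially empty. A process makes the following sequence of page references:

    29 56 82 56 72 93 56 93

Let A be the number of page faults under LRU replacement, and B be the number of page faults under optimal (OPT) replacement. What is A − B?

Under LRU: F F F . F F F . → 6 faults.
Under OPT: F F F . F F . . → 5 faults.
A − B = 6 − 5 = 1.

1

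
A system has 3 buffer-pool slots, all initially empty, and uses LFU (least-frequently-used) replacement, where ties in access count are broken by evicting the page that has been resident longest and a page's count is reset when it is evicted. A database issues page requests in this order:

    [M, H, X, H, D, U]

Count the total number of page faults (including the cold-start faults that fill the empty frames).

M -> miss, frames [M]
H -> miss, frames [M, H]
X -> miss, frames [M, H, X]
H -> hit
D -> miss, evict M, frames [H, X, D]
U -> miss, evict X, frames [H, D, U]
Page faults: 5.

5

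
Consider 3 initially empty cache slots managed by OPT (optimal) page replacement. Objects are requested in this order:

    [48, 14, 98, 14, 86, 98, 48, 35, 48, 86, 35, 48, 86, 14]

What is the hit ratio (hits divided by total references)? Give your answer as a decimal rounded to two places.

48 → fault, frames (48)
14 → fault, frames (48 14)
98 → fault, frames (48 14 98)
14 → hit
86 → fault, evict 14, frames (48 98 86)
98 → hit
48 → hit
35 → fault, evict 98, frames (48 86 35)
48 → hit
86 → hit
35 → hit
48 → hit
86 → hit
14 → fault, evict 35, frames (48 86 14)
Hits: 8 of 14 references → 8/14 = 0.5714.

0.57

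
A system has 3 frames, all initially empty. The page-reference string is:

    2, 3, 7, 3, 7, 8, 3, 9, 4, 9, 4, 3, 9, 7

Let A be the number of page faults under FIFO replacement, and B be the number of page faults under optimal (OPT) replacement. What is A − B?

1

Under FIFO: F F F . . F . F F . . F . F → 8 faults.
Under OPT: F F F . . F . F F . . . . F → 7 faults.
A − B = 8 − 7 = 1.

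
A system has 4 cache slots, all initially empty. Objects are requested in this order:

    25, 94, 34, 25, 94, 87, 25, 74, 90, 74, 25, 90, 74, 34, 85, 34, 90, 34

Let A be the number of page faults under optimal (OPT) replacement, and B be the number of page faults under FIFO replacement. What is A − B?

-2

Under OPT: F F F . . F . F F . . . . . F . . . → 7 faults.
Under FIFO: F F F . . F . F F . F . . F F . . . → 9 faults.
A − B = 7 − 9 = -2.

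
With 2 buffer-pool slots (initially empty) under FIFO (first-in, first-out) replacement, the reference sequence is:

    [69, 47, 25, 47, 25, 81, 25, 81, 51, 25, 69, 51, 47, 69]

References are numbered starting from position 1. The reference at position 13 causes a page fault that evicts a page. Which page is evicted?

69

pos 1: 69 → miss, frames (69)
pos 2: 47 → miss, frames (69 47)
pos 3: 25 → miss, evict 69, frames (47 25)
pos 4: 47 → hit
pos 5: 25 → hit
pos 6: 81 → miss, evict 47, frames (25 81)
pos 7: 25 → hit
pos 8: 81 → hit
pos 9: 51 → miss, evict 25, frames (81 51)
pos 10: 25 → miss, evict 81, frames (51 25)
pos 11: 69 → miss, evict 51, frames (25 69)
pos 12: 51 → miss, evict 25, frames (69 51)
pos 13: 47 → miss, evict 69, frames (51 47)
At position 13, page 69 is evicted.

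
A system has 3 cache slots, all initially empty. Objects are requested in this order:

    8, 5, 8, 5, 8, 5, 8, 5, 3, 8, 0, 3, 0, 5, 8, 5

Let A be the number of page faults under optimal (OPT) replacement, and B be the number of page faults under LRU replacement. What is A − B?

Under OPT: F F . . . . . . F . F . . . F . → 5 faults.
Under LRU: F F . . . . . . F . F . . F F . → 6 faults.
A − B = 5 − 6 = -1.

-1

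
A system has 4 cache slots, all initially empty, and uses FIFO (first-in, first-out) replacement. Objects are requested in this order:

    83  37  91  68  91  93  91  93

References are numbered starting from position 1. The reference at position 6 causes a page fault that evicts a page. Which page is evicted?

pos 1: 83 -> fault, frames {83}
pos 2: 37 -> fault, frames {83,37}
pos 3: 91 -> fault, frames {83,37,91}
pos 4: 68 -> fault, frames {83,37,91,68}
pos 5: 91 -> hit
pos 6: 93 -> fault, evict 83, frames {37,91,68,93}
At position 6, page 83 is evicted.

83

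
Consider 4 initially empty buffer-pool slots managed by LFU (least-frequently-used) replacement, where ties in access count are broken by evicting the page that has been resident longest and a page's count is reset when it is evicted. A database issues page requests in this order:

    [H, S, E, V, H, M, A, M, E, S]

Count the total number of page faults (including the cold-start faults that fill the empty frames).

8

H: miss, frames [H]
S: miss, frames [H, S]
E: miss, frames [H, S, E]
V: miss, frames [H, S, E, V]
H: hit
M: miss, evict S, frames [H, E, V, M]
A: miss, evict E, frames [H, V, M, A]
M: hit
E: miss, evict V, frames [H, M, A, E]
S: miss, evict A, frames [H, M, E, S]
Page faults: 8.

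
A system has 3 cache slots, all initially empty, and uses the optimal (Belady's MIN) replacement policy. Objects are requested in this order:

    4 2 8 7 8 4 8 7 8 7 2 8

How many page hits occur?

4 -> miss, frames {4}
2 -> miss, frames {4,2}
8 -> miss, frames {4,2,8}
7 -> miss, evict 2, frames {4,8,7}
8 -> hit
4 -> hit
8 -> hit
7 -> hit
8 -> hit
7 -> hit
2 -> miss, evict 7, frames {4,8,2}
8 -> hit
Hits: 7.

7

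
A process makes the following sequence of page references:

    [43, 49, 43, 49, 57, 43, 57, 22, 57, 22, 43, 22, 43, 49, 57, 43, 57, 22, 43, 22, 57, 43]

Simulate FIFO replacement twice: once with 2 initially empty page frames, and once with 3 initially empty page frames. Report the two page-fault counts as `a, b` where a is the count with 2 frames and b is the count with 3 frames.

2 frames: F F . . F F . F F . F F . F F F . F . . F F → 14 faults.
3 frames: F F . . F . . F . . F . . F F . . F F . . . → 9 faults.
9 < 14: adding a frame reduced faults, as is typical.

14, 9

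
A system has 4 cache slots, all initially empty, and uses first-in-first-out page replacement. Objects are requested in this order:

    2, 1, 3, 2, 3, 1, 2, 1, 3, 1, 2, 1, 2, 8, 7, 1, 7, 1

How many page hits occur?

13

2: fault, frames {2}
1: fault, frames {2,1}
3: fault, frames {2,1,3}
2: hit
3: hit
1: hit
2: hit
1: hit
3: hit
1: hit
2: hit
1: hit
2: hit
8: fault, frames {2,1,3,8}
7: fault, evict 2, frames {1,3,8,7}
1: hit
7: hit
1: hit
Hits: 13.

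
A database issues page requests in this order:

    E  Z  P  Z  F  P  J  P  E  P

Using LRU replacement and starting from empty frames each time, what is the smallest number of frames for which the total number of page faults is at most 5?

5

f=1: 10 faults
f=2: 7 faults
f=3: 6 faults
f=4: 6 faults
f=5: 5 faults
Smallest f with faults ≤ 5 is 5.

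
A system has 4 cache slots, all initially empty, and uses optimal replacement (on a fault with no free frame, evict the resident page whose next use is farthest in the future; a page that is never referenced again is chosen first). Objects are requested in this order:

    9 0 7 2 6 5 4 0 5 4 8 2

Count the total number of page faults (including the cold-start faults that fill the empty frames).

8

9 → fault, frames {9}
0 → fault, frames {9,0}
7 → fault, frames {9,0,7}
2 → fault, frames {9,0,7,2}
6 → fault, evict 7, frames {9,0,2,6}
5 → fault, evict 6, frames {9,0,2,5}
4 → fault, evict 9, frames {0,2,5,4}
0 → hit
5 → hit
4 → hit
8 → fault, evict 4, frames {0,2,5,8}
2 → hit
Page faults: 8.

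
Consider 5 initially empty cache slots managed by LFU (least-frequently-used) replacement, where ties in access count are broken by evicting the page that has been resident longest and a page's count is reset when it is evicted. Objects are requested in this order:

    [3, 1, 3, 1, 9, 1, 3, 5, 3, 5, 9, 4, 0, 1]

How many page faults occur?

3 → fault, frames {3}
1 → fault, frames {3,1}
3 → hit
1 → hit
9 → fault, frames {3,1,9}
1 → hit
3 → hit
5 → fault, frames {3,1,9,5}
3 → hit
5 → hit
9 → hit
4 → fault, frames {3,1,9,5,4}
0 → fault, evict 4, frames {3,1,9,5,0}
1 → hit
Page faults: 6.

6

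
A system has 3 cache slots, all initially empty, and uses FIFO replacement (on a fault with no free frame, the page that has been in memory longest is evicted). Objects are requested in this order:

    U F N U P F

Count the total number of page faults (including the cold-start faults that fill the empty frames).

U: fault, frames [U]
F: fault, frames [U, F]
N: fault, frames [U, F, N]
U: hit
P: fault, evict U, frames [F, N, P]
F: hit
Page faults: 4.

4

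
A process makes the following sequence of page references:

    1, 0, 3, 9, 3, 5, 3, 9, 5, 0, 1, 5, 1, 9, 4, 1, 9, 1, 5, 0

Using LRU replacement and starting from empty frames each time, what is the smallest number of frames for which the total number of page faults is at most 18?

f=1: 20 faults
f=2: 16 faults
f=3: 11 faults
f=4: 8 faults
f=5: 6 faults
f=6: 6 faults
Smallest f with faults ≤ 18 is 2.

2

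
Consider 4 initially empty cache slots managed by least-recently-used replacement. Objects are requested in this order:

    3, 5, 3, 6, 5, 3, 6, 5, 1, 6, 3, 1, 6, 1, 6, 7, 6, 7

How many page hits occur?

13

3: miss, frames [3]
5: miss, frames [3, 5]
3: hit
6: miss, frames [5, 3, 6]
5: hit
3: hit
6: hit
5: hit
1: miss, frames [3, 6, 5, 1]
6: hit
3: hit
1: hit
6: hit
1: hit
6: hit
7: miss, evict 5, frames [3, 1, 6, 7]
6: hit
7: hit
Hits: 13.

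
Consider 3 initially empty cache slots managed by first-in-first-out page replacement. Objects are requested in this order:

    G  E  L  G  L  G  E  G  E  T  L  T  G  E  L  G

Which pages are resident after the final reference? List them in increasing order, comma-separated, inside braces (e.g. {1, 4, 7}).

{E, G, L}

G: fault, frames {G}
E: fault, frames {G,E}
L: fault, frames {G,E,L}
G: hit
L: hit
G: hit
E: hit
G: hit
E: hit
T: fault, evict G, frames {E,L,T}
L: hit
T: hit
G: fault, evict E, frames {L,T,G}
E: fault, evict L, frames {T,G,E}
L: fault, evict T, frames {G,E,L}
G: hit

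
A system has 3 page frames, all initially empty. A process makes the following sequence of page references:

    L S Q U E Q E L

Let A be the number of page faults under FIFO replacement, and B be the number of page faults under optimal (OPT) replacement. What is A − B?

Under FIFO: F F F F F . . F → 6 faults.
Under OPT: F F F F F . . . → 5 faults.
A − B = 6 − 5 = 1.

1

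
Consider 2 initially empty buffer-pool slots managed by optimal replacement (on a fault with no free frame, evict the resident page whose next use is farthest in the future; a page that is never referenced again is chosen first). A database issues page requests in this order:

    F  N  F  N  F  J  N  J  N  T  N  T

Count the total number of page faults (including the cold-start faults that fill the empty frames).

F -> miss, frames (F)
N -> miss, frames (F N)
F -> hit
N -> hit
F -> hit
J -> miss, evict F, frames (N J)
N -> hit
J -> hit
N -> hit
T -> miss, evict J, frames (N T)
N -> hit
T -> hit
Page faults: 4.

4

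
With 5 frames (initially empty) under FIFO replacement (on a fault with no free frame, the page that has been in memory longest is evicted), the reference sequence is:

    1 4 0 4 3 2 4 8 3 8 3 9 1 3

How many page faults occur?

1: miss, frames (1)
4: miss, frames (1 4)
0: miss, frames (1 4 0)
4: hit
3: miss, frames (1 4 0 3)
2: miss, frames (1 4 0 3 2)
4: hit
8: miss, evict 1, frames (4 0 3 2 8)
3: hit
8: hit
3: hit
9: miss, evict 4, frames (0 3 2 8 9)
1: miss, evict 0, frames (3 2 8 9 1)
3: hit
Page faults: 8.

8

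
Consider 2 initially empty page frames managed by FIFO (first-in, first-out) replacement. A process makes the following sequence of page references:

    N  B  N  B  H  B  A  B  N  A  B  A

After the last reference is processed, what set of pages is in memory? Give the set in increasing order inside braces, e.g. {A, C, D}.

N → miss, frames (N)
B → miss, frames (N B)
N → hit
B → hit
H → miss, evict N, frames (B H)
B → hit
A → miss, evict B, frames (H A)
B → miss, evict H, frames (A B)
N → miss, evict A, frames (B N)
A → miss, evict B, frames (N A)
B → miss, evict N, frames (A B)
A → hit

{A, B}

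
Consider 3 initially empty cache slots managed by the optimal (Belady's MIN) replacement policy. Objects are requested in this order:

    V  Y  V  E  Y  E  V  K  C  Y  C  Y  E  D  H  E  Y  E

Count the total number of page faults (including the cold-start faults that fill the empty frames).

V -> fault, frames [V]
Y -> fault, frames [V, Y]
V -> hit
E -> fault, frames [V, Y, E]
Y -> hit
E -> hit
V -> hit
K -> fault, evict V, frames [Y, E, K]
C -> fault, evict K, frames [Y, E, C]
Y -> hit
C -> hit
Y -> hit
E -> hit
D -> fault, evict C, frames [Y, E, D]
H -> fault, evict D, frames [Y, E, H]
E -> hit
Y -> hit
E -> hit
Page faults: 7.

7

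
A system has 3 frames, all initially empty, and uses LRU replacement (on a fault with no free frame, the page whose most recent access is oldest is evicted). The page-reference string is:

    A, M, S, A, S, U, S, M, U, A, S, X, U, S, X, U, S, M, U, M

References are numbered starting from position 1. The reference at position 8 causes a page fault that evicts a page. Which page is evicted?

A

pos 1: A → miss, frames (A)
pos 2: M → miss, frames (A M)
pos 3: S → miss, frames (A M S)
pos 4: A → hit
pos 5: S → hit
pos 6: U → miss, evict M, frames (A S U)
pos 7: S → hit
pos 8: M → miss, evict A, frames (U S M)
At position 8, page A is evicted.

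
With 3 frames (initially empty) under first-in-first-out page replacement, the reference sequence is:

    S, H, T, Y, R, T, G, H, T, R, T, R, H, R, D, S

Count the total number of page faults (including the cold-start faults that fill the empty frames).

S -> miss, frames (S)
H -> miss, frames (S H)
T -> miss, frames (S H T)
Y -> miss, evict S, frames (H T Y)
R -> miss, evict H, frames (T Y R)
T -> hit
G -> miss, evict T, frames (Y R G)
H -> miss, evict Y, frames (R G H)
T -> miss, evict R, frames (G H T)
R -> miss, evict G, frames (H T R)
T -> hit
R -> hit
H -> hit
R -> hit
D -> miss, evict H, frames (T R D)
S -> miss, evict T, frames (R D S)
Page faults: 11.

11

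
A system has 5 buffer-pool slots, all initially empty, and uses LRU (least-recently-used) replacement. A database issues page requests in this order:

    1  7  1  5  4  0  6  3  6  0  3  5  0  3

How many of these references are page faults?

1: fault, frames {1}
7: fault, frames {1,7}
1: hit
5: fault, frames {7,1,5}
4: fault, frames {7,1,5,4}
0: fault, frames {7,1,5,4,0}
6: fault, evict 7, frames {1,5,4,0,6}
3: fault, evict 1, frames {5,4,0,6,3}
6: hit
0: hit
3: hit
5: hit
0: hit
3: hit
Page faults: 7.

7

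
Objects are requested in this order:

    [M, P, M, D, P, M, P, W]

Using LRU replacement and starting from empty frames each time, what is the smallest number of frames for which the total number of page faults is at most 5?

3

f=1: 8 faults
f=2: 6 faults
f=3: 4 faults
f=4: 4 faults
Smallest f with faults ≤ 5 is 3.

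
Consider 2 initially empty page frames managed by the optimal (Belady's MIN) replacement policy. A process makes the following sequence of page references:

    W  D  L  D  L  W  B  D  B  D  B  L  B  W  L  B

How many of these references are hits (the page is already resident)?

8

W: miss, frames (W)
D: miss, frames (W D)
L: miss, evict W, frames (D L)
D: hit
L: hit
W: miss, evict L, frames (D W)
B: miss, evict W, frames (D B)
D: hit
B: hit
D: hit
B: hit
L: miss, evict D, frames (B L)
B: hit
W: miss, evict B, frames (L W)
L: hit
B: miss, evict W, frames (L B)
Hits: 8.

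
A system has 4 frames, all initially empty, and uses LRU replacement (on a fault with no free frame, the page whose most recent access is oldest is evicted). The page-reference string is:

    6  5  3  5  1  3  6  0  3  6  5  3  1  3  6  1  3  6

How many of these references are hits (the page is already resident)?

11

6: miss, frames [6]
5: miss, frames [6, 5]
3: miss, frames [6, 5, 3]
5: hit
1: miss, frames [6, 3, 5, 1]
3: hit
6: hit
0: miss, evict 5, frames [1, 3, 6, 0]
3: hit
6: hit
5: miss, evict 1, frames [0, 3, 6, 5]
3: hit
1: miss, evict 0, frames [6, 5, 3, 1]
3: hit
6: hit
1: hit
3: hit
6: hit
Hits: 11.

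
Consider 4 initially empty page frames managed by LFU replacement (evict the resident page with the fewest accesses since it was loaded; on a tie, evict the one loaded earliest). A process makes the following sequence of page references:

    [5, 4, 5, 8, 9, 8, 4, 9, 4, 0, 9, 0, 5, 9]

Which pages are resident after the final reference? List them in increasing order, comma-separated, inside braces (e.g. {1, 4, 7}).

5 -> miss, frames {5}
4 -> miss, frames {5,4}
5 -> hit
8 -> miss, frames {5,4,8}
9 -> miss, frames {5,4,8,9}
8 -> hit
4 -> hit
9 -> hit
4 -> hit
0 -> miss, evict 5, frames {4,8,9,0}
9 -> hit
0 -> hit
5 -> miss, evict 8, frames {4,9,0,5}
9 -> hit

{0, 4, 5, 9}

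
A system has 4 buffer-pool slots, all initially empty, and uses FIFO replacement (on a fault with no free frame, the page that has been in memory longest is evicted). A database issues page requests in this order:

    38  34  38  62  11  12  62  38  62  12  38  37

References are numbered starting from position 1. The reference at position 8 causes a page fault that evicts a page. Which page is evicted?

34

pos 1: 38 -> miss, frames {38}
pos 2: 34 -> miss, frames {38,34}
pos 3: 38 -> hit
pos 4: 62 -> miss, frames {38,34,62}
pos 5: 11 -> miss, frames {38,34,62,11}
pos 6: 12 -> miss, evict 38, frames {34,62,11,12}
pos 7: 62 -> hit
pos 8: 38 -> miss, evict 34, frames {62,11,12,38}
At position 8, page 34 is evicted.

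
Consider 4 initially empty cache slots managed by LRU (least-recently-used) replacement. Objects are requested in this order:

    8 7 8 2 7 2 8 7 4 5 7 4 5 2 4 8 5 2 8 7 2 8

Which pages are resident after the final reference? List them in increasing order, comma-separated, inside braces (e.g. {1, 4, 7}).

{2, 5, 7, 8}

8 -> miss, frames [8]
7 -> miss, frames [8, 7]
8 -> hit
2 -> miss, frames [7, 8, 2]
7 -> hit
2 -> hit
8 -> hit
7 -> hit
4 -> miss, frames [2, 8, 7, 4]
5 -> miss, evict 2, frames [8, 7, 4, 5]
7 -> hit
4 -> hit
5 -> hit
2 -> miss, evict 8, frames [7, 4, 5, 2]
4 -> hit
8 -> miss, evict 7, frames [5, 2, 4, 8]
5 -> hit
2 -> hit
8 -> hit
7 -> miss, evict 4, frames [5, 2, 8, 7]
2 -> hit
8 -> hit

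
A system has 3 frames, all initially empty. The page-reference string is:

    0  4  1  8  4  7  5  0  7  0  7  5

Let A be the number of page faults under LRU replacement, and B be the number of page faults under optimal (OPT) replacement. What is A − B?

Under LRU: F F F F . F F F . . . . → 7 faults.
Under OPT: F F F F . F F . . . . . → 6 faults.
A − B = 7 − 6 = 1.

1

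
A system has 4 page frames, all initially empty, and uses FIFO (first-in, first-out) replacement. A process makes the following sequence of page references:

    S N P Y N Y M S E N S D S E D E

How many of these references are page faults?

S → miss, frames (S)
N → miss, frames (S N)
P → miss, frames (S N P)
Y → miss, frames (S N P Y)
N → hit
Y → hit
M → miss, evict S, frames (N P Y M)
S → miss, evict N, frames (P Y M S)
E → miss, evict P, frames (Y M S E)
N → miss, evict Y, frames (M S E N)
S → hit
D → miss, evict M, frames (S E N D)
S → hit
E → hit
D → hit
E → hit
Page faults: 9.

9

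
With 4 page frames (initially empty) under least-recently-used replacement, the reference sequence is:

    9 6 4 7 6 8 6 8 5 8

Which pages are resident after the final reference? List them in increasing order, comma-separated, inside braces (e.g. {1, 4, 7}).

9 → fault, frames {9}
6 → fault, frames {9,6}
4 → fault, frames {9,6,4}
7 → fault, frames {9,6,4,7}
6 → hit
8 → fault, evict 9, frames {4,7,6,8}
6 → hit
8 → hit
5 → fault, evict 4, frames {7,6,8,5}
8 → hit

{5, 6, 7, 8}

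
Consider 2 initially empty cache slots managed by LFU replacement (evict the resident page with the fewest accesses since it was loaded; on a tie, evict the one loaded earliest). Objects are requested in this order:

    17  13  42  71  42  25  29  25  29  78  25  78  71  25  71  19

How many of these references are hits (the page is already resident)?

1

17: fault, frames [17]
13: fault, frames [17, 13]
42: fault, evict 17, frames [13, 42]
71: fault, evict 13, frames [42, 71]
42: hit
25: fault, evict 71, frames [42, 25]
29: fault, evict 25, frames [42, 29]
25: fault, evict 29, frames [42, 25]
29: fault, evict 25, frames [42, 29]
78: fault, evict 29, frames [42, 78]
25: fault, evict 78, frames [42, 25]
78: fault, evict 25, frames [42, 78]
71: fault, evict 78, frames [42, 71]
25: fault, evict 71, frames [42, 25]
71: fault, evict 25, frames [42, 71]
19: fault, evict 71, frames [42, 19]
Hits: 1.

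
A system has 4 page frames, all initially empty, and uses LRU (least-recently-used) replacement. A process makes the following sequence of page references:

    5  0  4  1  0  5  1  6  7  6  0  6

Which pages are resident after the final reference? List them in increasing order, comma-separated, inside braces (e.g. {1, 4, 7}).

5 → fault, frames (5)
0 → fault, frames (5 0)
4 → fault, frames (5 0 4)
1 → fault, frames (5 0 4 1)
0 → hit
5 → hit
1 → hit
6 → fault, evict 4, frames (0 5 1 6)
7 → fault, evict 0, frames (5 1 6 7)
6 → hit
0 → fault, evict 5, frames (1 7 6 0)
6 → hit

{0, 1, 6, 7}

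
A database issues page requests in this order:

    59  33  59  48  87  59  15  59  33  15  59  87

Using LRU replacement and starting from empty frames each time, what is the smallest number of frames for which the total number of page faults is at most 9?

3

f=1: 12 faults
f=2: 10 faults
f=3: 7 faults
f=4: 6 faults
f=5: 5 faults
Smallest f with faults ≤ 9 is 3.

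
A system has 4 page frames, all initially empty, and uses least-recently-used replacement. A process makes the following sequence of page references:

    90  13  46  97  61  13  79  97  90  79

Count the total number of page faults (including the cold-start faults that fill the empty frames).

90 → fault, frames (90)
13 → fault, frames (90 13)
46 → fault, frames (90 13 46)
97 → fault, frames (90 13 46 97)
61 → fault, evict 90, frames (13 46 97 61)
13 → hit
79 → fault, evict 46, frames (97 61 13 79)
97 → hit
90 → fault, evict 61, frames (13 79 97 90)
79 → hit
Page faults: 7.

7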